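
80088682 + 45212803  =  125301485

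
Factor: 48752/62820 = 2^2*3^( - 2 ) * 5^( - 1)*11^1*277^1*349^( - 1 )= 12188/15705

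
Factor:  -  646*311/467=  -  2^1*17^1*19^1*311^1 *467^( - 1)= - 200906/467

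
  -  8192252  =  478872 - 8671124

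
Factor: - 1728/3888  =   - 2^2*3^( - 2) = -4/9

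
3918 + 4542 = 8460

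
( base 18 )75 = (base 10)131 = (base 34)3T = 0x83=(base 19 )6h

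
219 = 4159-3940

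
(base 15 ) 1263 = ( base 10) 3918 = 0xf4e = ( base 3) 12101010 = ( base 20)9fi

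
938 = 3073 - 2135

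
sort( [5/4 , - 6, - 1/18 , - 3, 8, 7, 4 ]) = [ - 6,-3, - 1/18 , 5/4, 4, 7, 8 ] 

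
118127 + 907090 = 1025217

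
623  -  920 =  - 297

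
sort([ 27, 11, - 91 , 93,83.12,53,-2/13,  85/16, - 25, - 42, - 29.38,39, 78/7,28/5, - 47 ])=[-91,-47,- 42,-29.38,-25, - 2/13,  85/16,28/5, 11,78/7,27, 39,53,83.12,93 ]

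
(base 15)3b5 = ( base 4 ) 31031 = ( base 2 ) 1101001101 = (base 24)1B5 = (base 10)845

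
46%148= 46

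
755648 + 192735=948383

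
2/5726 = 1/2863 = 0.00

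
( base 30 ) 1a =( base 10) 40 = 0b101000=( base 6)104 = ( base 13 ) 31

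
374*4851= 1814274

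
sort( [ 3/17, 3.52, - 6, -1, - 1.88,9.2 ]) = [ - 6, - 1.88, - 1 , 3/17,3.52,9.2 ]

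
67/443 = 67/443 = 0.15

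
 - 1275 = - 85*15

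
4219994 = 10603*398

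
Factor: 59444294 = 2^1*7^1  *13^1*326617^1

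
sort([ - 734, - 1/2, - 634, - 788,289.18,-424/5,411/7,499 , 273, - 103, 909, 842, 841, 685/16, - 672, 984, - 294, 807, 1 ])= [ - 788, - 734, - 672, - 634 , - 294,- 103,- 424/5, - 1/2 , 1 , 685/16,411/7, 273, 289.18,499, 807 , 841, 842,  909, 984 ]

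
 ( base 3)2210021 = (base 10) 2032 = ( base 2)11111110000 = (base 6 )13224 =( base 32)1VG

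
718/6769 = 718/6769  =  0.11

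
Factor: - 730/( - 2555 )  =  2^1*7^( - 1) = 2/7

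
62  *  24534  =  1521108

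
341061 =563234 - 222173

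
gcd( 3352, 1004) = 4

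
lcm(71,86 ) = 6106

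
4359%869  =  14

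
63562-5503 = 58059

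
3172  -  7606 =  - 4434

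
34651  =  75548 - 40897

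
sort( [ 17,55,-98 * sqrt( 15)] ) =[ - 98*sqrt(15),17,55]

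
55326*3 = 165978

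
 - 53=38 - 91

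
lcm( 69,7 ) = 483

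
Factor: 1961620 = 2^2  *  5^1*98081^1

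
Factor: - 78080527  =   - 7^1 *67^1* 229^1*727^1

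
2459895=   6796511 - 4336616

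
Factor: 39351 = 3^1*13^1*1009^1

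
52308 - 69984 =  - 17676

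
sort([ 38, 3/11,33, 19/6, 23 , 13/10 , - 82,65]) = [ - 82,3/11,13/10,  19/6, 23,33 , 38, 65]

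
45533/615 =45533/615 =74.04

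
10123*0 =0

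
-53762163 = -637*84399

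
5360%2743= 2617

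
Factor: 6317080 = 2^3*5^1*7^2*11^1*293^1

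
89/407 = 89/407 = 0.22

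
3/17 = 3/17 = 0.18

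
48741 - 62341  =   - 13600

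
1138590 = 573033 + 565557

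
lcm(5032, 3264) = 120768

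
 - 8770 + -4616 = - 13386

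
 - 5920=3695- 9615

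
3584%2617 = 967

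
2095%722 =651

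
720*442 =318240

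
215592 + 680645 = 896237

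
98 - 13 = 85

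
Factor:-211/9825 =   -  3^ ( - 1)*5^( - 2)*131^ ( - 1)*211^1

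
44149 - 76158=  - 32009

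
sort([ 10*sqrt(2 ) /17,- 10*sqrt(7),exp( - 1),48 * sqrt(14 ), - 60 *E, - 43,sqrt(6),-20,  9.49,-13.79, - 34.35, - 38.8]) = [ - 60*E, - 43, - 38.8, -34.35, - 10*sqrt( 7 ) , - 20, -13.79,exp( - 1),10*sqrt (2 ) /17,sqrt( 6) , 9.49,48 *sqrt(14 )]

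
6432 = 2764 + 3668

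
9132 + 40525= 49657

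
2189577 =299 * 7323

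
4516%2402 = 2114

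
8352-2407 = 5945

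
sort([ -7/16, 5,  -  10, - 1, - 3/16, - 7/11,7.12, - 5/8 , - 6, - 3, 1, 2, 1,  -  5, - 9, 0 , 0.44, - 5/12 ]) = [-10, - 9, - 6, - 5 , - 3, - 1, - 7/11, - 5/8, - 7/16, - 5/12, - 3/16,0, 0.44 , 1 , 1 , 2,5, 7.12 ] 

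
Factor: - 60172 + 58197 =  - 5^2*79^1 = - 1975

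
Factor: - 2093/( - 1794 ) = 2^( - 1) * 3^( - 1 )*7^1 = 7/6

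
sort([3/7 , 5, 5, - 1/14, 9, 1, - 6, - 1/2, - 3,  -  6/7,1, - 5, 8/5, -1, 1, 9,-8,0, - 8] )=[ - 8 , - 8, - 6, - 5, - 3, - 1, - 6/7,-1/2,- 1/14,0, 3/7,1, 1, 1,8/5,5 , 5 , 9, 9 ]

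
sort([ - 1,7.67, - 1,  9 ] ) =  [ - 1, - 1, 7.67, 9 ] 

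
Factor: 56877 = 3^1*18959^1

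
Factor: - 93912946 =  -2^1*43^1*293^1*3727^1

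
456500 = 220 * 2075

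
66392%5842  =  2130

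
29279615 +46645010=75924625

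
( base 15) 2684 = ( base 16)2020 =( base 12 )4914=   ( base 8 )20040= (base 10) 8224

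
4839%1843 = 1153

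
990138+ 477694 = 1467832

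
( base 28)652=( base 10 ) 4846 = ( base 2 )1001011101110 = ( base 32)4ne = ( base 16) 12ee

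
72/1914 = 12/319 = 0.04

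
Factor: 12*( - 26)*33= - 2^3*3^2*11^1*13^1= - 10296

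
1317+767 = 2084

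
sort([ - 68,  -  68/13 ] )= [ - 68, -68/13]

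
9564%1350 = 114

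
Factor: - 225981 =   -  3^2*7^1*17^1* 211^1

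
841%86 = 67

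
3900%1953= 1947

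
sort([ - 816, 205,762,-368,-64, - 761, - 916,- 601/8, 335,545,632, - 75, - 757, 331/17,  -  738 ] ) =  [ - 916,  -  816,  -  761, -757,  -  738, - 368, - 601/8, - 75, - 64, 331/17,205,335,545,632, 762]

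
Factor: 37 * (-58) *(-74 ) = 2^2* 29^1 * 37^2 = 158804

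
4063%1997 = 69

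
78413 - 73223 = 5190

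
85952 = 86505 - 553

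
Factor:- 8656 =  - 2^4*541^1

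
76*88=6688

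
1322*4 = 5288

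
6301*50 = 315050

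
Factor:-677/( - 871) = 13^(-1)*67^( - 1 )*677^1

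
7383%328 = 167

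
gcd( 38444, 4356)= 4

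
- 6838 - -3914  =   - 2924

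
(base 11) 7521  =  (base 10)9945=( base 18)1CC9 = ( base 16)26d9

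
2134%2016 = 118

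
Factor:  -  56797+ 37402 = -3^2*5^1*431^1 = -19395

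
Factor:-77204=-2^2*19301^1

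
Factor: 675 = 3^3*5^2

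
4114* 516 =2122824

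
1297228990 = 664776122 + 632452868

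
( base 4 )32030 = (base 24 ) 1DK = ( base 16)38c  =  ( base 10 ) 908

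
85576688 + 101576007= 187152695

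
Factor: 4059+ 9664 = 13723^1 = 13723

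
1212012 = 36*33667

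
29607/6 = 9869/2 = 4934.50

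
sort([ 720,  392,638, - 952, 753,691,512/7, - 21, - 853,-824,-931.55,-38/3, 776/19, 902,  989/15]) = [ - 952, -931.55 , - 853, - 824, - 21,  -  38/3, 776/19,989/15 , 512/7 , 392 , 638, 691, 720,  753, 902 ]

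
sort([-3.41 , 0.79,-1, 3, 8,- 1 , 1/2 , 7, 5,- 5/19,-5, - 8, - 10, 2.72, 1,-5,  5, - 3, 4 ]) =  [ - 10, -8,  -  5, - 5, - 3.41,- 3,-1, - 1,-5/19,1/2,0.79,1,  2.72, 3 , 4,  5,  5,7,8] 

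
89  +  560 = 649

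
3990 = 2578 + 1412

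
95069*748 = 71111612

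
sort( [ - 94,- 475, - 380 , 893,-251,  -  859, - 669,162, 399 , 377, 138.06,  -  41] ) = [- 859, - 669, - 475, - 380 , - 251,  -  94, -41, 138.06,162, 377 , 399, 893] 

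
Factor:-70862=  - 2^1*11^1*3221^1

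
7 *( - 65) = -455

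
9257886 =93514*99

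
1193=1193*1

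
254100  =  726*350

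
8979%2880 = 339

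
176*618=108768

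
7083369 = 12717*557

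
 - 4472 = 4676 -9148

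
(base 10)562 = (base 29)JB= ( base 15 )277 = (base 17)1G1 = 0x232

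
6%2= 0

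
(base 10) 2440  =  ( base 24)45g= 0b100110001000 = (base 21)5B4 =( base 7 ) 10054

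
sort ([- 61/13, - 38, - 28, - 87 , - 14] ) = [-87, - 38, - 28, -14, - 61/13 ] 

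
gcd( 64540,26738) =922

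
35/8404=35/8404 = 0.00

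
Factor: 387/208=2^( - 4)*3^2*13^(-1 ) * 43^1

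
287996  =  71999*4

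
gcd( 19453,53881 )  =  1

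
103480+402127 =505607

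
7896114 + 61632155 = 69528269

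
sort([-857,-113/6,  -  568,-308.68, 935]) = [ - 857,  -  568,  -  308.68, - 113/6, 935] 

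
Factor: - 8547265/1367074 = -2^ ( - 1)*5^1*23^(-1 )*113^( - 1 )* 263^ ( - 1 )*1709453^1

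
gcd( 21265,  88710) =5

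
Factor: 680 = 2^3*5^1*17^1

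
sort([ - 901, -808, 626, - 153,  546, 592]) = [ - 901, - 808, - 153, 546, 592, 626] 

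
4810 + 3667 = 8477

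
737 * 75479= 55628023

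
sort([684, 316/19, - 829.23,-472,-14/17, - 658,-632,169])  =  [ - 829.23, - 658, - 632,  -  472, - 14/17,  316/19 , 169, 684]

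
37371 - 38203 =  - 832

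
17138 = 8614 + 8524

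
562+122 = 684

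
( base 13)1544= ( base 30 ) 3D8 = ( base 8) 6032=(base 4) 300122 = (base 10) 3098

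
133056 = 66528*2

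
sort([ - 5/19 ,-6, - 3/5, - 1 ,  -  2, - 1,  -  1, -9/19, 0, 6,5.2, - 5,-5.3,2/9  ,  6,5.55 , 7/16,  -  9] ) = [ - 9, - 6,- 5.3, - 5, - 2, - 1 , - 1, - 1, - 3/5, - 9/19, - 5/19,0, 2/9, 7/16, 5.2, 5.55,6,6]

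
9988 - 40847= - 30859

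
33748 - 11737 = 22011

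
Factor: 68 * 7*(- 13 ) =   -  6188 = - 2^2 * 7^1 * 13^1 * 17^1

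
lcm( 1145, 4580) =4580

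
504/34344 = 7/477 = 0.01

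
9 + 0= 9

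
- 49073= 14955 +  - 64028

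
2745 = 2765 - 20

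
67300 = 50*1346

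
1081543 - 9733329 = -8651786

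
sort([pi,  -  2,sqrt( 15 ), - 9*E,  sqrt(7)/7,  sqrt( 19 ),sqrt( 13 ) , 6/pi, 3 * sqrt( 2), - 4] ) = [  -  9*E, - 4, - 2 , sqrt( 7 ) /7,6/pi,  pi, sqrt( 13 ), sqrt( 15),3*sqrt ( 2 ), sqrt( 19 )]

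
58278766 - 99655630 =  - 41376864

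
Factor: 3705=3^1*5^1*13^1*19^1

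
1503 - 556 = 947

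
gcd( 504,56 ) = 56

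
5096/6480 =637/810 = 0.79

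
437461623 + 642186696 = 1079648319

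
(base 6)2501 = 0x265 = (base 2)1001100101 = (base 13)382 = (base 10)613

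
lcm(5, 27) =135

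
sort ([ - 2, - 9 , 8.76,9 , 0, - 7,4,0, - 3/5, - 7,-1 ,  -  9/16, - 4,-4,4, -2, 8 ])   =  [  -  9, -7, - 7,  -  4,  -  4,-2,-2, - 1,-3/5,-9/16, 0,0,4, 4,8,8.76,9 ]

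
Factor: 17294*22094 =382093636 =2^2 * 8647^1*11047^1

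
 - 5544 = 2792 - 8336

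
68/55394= 34/27697 = 0.00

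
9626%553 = 225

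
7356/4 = 1839 = 1839.00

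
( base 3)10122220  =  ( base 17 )941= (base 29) 352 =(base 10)2670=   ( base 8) 5156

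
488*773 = 377224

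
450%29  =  15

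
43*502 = 21586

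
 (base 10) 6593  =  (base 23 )CAF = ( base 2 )1100111000001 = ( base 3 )100001012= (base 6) 50305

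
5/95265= 1/19053 = 0.00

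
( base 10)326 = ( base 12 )232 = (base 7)644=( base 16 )146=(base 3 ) 110002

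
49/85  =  49/85 =0.58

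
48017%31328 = 16689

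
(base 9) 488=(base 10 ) 404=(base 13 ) 251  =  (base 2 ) 110010100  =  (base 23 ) hd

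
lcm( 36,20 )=180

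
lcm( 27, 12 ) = 108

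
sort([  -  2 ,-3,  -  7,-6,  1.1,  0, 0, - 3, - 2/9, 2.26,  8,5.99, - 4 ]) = [ - 7, -6,-4, - 3, - 3, - 2, - 2/9,0,0 , 1.1, 2.26,5.99, 8]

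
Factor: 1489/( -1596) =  - 2^( - 2)*3^(  -  1)*7^ ( - 1)*19^( - 1) * 1489^1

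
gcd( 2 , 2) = 2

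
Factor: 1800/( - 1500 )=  - 2^1*3^1*5^(-1) = - 6/5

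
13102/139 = 13102/139 = 94.26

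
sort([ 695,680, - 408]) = [ - 408, 680,695 ]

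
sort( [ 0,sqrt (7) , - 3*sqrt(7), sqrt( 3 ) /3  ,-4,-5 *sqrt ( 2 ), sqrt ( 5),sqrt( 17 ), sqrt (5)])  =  [-3*sqrt ( 7 ),-5*sqrt ( 2 ),  -  4,0, sqrt (3)/3, sqrt(5 ),sqrt(5 ),  sqrt (7), sqrt( 17) ] 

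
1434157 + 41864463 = 43298620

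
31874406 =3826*8331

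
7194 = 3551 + 3643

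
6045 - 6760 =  - 715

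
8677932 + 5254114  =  13932046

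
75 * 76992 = 5774400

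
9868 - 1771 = 8097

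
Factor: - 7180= - 2^2*5^1*359^1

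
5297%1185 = 557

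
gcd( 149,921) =1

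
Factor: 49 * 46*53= 119462 = 2^1*7^2*23^1*53^1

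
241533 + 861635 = 1103168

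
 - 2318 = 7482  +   - 9800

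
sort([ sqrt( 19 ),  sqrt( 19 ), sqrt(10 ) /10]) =[sqrt( 10)/10,sqrt( 19) , sqrt( 19 )]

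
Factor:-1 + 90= 89^1=89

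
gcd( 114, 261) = 3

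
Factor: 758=2^1*379^1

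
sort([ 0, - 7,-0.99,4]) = [ - 7,-0.99 , 0, 4] 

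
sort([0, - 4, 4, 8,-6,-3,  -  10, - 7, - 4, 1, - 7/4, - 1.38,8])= [ - 10, - 7, - 6 ,-4 ,-4  ,-3, - 7/4,-1.38, 0,1, 4, 8,8 ]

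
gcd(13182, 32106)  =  6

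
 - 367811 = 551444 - 919255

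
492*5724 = 2816208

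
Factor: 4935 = 3^1*5^1*7^1*47^1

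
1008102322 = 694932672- - 313169650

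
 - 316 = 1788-2104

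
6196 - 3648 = 2548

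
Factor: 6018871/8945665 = 5^(  -  1)* 109^1*337^(-1) * 5309^( - 1)*55219^1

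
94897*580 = 55040260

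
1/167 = 1/167  =  0.01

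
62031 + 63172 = 125203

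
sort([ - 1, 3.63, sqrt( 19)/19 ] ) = [ - 1, sqrt( 19)/19,3.63]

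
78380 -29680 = 48700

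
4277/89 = 48 + 5/89 =48.06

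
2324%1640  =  684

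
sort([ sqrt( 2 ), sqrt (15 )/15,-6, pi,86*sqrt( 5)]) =[  -  6, sqrt (15)/15,sqrt( 2 ), pi, 86*sqrt(5 ) ] 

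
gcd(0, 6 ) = 6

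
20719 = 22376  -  1657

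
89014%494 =94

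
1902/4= 475+1/2   =  475.50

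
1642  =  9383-7741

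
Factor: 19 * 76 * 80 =2^6 * 5^1*19^2 = 115520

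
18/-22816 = -9/11408 = -0.00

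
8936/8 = 1117 = 1117.00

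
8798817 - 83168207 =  - 74369390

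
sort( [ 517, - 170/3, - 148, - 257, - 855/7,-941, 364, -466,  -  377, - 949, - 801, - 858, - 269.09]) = [-949  ,- 941,  -  858, - 801 , - 466, - 377, - 269.09, - 257, - 148, - 855/7 , - 170/3,  364,517]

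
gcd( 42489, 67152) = 3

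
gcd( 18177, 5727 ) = 249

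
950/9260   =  95/926  =  0.10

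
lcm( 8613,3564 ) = 103356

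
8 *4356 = 34848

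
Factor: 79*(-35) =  - 5^1 * 7^1*79^1 = -2765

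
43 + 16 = 59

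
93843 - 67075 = 26768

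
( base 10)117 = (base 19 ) 63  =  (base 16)75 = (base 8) 165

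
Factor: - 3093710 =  - 2^1*5^1*309371^1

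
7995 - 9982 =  - 1987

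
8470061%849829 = 821600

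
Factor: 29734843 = 29734843^1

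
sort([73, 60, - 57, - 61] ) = [-61, - 57,  60, 73 ] 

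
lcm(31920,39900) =159600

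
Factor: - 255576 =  - 2^3*3^1*23^1*463^1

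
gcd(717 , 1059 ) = 3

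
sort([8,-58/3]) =[ - 58/3, 8 ]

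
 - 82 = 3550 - 3632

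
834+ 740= 1574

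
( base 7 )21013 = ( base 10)5155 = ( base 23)9H3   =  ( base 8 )12043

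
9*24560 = 221040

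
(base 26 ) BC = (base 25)bn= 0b100101010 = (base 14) 174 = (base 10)298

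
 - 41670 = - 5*8334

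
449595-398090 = 51505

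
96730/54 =48365/27 = 1791.30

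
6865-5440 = 1425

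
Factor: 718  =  2^1 * 359^1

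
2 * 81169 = 162338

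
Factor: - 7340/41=-2^2*5^1*41^( - 1 ) * 367^1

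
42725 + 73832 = 116557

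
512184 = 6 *85364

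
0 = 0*685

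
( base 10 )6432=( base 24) B40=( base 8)14440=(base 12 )3880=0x1920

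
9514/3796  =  4757/1898=2.51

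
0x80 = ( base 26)4o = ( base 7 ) 242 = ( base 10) 128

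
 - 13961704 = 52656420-66618124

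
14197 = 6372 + 7825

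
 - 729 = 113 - 842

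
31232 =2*15616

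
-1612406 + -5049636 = -6662042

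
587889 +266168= 854057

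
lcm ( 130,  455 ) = 910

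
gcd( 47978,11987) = 1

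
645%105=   15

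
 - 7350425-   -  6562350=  - 788075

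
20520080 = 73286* 280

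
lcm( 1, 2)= 2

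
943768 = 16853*56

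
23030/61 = 377  +  33/61 =377.54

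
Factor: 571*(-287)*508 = -83249516 = - 2^2*7^1*41^1*127^1 * 571^1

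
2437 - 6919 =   -  4482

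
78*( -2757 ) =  - 215046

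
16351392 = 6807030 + 9544362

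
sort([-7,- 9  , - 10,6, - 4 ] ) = [ - 10, - 9, - 7, - 4, 6]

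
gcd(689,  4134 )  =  689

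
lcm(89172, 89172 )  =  89172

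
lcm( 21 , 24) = 168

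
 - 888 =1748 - 2636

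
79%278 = 79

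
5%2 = 1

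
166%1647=166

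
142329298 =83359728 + 58969570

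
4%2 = 0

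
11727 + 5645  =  17372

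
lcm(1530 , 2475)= 84150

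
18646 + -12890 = 5756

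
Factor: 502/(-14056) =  -2^ ( - 2 )*7^(-1)=-1/28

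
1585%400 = 385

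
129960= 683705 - 553745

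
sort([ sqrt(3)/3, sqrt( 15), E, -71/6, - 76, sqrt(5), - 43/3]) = [- 76, - 43/3  ,- 71/6, sqrt(3) /3, sqrt(5),E, sqrt (15)] 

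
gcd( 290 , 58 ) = 58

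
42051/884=42051/884 = 47.57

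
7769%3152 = 1465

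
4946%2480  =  2466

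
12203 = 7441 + 4762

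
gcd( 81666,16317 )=9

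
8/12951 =8/12951 = 0.00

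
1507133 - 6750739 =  - 5243606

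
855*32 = 27360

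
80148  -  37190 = 42958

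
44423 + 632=45055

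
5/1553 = 5/1553 = 0.00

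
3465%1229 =1007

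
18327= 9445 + 8882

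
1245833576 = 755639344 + 490194232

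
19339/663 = 19339/663 = 29.17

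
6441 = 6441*1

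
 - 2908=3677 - 6585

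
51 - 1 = 50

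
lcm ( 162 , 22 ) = 1782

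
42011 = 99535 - 57524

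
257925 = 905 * 285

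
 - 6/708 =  - 1+117/118 = - 0.01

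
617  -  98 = 519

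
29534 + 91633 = 121167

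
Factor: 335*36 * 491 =2^2*3^2*5^1 *67^1*491^1= 5921460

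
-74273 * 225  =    -  16711425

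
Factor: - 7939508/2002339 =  - 2^2*23^1*211^1*409^1*2002339^( - 1 ) 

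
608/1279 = 608/1279 = 0.48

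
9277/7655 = 1 + 1622/7655=1.21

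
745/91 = 745/91 = 8.19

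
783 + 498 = 1281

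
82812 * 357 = 29563884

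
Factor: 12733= 7^1*17^1*107^1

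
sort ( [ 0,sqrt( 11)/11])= [0, sqrt( 11)/11]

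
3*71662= 214986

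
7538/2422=3 + 136/1211 = 3.11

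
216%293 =216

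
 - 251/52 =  - 251/52 = - 4.83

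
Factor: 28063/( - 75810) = - 2^( - 1)*3^( - 1 )*5^( - 1 )* 19^( - 1)*211^1 = - 211/570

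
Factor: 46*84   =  3864 = 2^3*3^1 * 7^1 * 23^1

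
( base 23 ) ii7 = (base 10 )9943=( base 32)9MN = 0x26d7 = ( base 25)fmi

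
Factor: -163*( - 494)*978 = 2^2 * 3^1*13^1*19^1 *163^2 = 78750516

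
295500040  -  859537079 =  - 564037039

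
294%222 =72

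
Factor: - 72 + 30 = - 2^1*3^1*7^1 = - 42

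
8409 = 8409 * 1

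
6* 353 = 2118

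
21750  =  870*25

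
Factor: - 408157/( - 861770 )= 431/910  =  2^( - 1) *5^(  -  1 )*7^(- 1)*13^( - 1)*431^1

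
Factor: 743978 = 2^1*397^1*937^1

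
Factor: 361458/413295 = 258/295 = 2^1 * 3^1*5^(-1)*43^1*59^( - 1 ) 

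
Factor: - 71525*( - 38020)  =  2^2* 5^3*1901^1*2861^1 = 2719380500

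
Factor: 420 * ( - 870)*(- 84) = 30693600= 2^5*3^3 * 5^2*7^2*29^1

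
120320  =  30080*4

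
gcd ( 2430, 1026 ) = 54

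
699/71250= 233/23750 = 0.01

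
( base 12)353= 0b111101111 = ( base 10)495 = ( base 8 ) 757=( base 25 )jk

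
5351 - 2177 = 3174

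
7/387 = 7/387 = 0.02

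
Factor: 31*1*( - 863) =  - 26753 = -31^1*863^1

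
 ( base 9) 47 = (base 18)27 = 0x2b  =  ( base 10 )43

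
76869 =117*657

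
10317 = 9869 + 448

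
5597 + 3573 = 9170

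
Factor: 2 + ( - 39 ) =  - 37 = - 37^1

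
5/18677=5/18677  =  0.00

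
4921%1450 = 571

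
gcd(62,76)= 2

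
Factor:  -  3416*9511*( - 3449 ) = 2^3*7^1*61^1*3449^1*9511^1 = 112056547624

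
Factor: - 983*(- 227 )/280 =2^(- 3 ) * 5^( - 1 )*7^( -1)* 227^1*983^1 = 223141/280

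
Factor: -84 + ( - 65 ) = - 149 = - 149^1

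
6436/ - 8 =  - 805 + 1/2 = - 804.50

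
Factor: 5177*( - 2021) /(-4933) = 10462717/4933 = 31^1*43^1*47^1*167^1*4933^(-1) 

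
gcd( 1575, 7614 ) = 9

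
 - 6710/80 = -84+1/8 = - 83.88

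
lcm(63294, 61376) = 2025408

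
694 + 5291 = 5985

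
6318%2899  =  520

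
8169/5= 8169/5 = 1633.80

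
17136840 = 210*81604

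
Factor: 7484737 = 13^1*241^1*2389^1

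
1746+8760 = 10506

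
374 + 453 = 827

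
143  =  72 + 71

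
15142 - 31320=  - 16178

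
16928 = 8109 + 8819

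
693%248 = 197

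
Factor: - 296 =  - 2^3 *37^1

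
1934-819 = 1115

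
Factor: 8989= 89^1*101^1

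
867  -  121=746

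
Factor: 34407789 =3^1*13^1*882251^1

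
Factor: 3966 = 2^1 *3^1*661^1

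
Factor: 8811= 3^2*11^1*89^1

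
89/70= 89/70 = 1.27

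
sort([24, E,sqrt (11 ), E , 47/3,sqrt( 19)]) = [ E, E , sqrt (11 ), sqrt( 19 )  ,  47/3,24 ]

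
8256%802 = 236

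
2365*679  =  1605835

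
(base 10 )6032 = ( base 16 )1790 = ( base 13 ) 2990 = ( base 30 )6l2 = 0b1011110010000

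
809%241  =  86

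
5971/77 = 853/11 = 77.55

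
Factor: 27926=2^1*13963^1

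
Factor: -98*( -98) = 9604 = 2^2*7^4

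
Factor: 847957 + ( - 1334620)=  - 486663 = - 3^1*162221^1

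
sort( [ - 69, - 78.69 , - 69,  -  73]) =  [ - 78.69,- 73, - 69,-69]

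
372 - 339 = 33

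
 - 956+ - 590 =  - 1546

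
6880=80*86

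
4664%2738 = 1926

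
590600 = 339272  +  251328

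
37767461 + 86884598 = 124652059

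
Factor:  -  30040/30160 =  - 2^ (  -  1)*13^( - 1)*29^( - 1 )*751^1 = - 751/754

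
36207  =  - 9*( - 4023)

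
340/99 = 340/99= 3.43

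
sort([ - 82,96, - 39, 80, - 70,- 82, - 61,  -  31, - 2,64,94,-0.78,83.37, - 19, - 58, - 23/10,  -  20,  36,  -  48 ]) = [ - 82, - 82, - 70, - 61, -58, - 48, -39, - 31, - 20, - 19  , - 23/10, -2, - 0.78, 36,64,80,  83.37, 94,96]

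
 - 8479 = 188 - 8667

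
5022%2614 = 2408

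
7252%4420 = 2832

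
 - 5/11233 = -5/11233 = - 0.00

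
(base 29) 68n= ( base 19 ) ED0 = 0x14b5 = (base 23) a0b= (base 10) 5301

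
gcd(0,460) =460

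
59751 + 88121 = 147872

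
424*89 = 37736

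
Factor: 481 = 13^1*37^1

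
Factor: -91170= - 2^1*3^2*5^1*1013^1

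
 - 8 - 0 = - 8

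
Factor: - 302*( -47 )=2^1 * 47^1*151^1 = 14194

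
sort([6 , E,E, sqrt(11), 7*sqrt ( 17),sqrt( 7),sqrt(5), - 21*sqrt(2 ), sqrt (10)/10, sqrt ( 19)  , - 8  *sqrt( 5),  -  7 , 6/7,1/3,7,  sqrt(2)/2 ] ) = [-21*sqrt ( 2) , - 8*sqrt(5),-7,sqrt( 10 )/10,1/3,sqrt(2 )/2 , 6/7,  sqrt (5), sqrt(7),E,E,  sqrt (11 ),sqrt(19 ),  6,  7, 7*sqrt(17)] 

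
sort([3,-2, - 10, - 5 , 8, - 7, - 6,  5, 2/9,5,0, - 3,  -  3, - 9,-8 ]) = [ - 10, - 9, -8, - 7, - 6 , - 5, - 3, - 3, - 2,0,2/9,3, 5,5,8]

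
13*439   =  5707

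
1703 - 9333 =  - 7630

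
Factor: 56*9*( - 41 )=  - 2^3*3^2*7^1*41^1 = -20664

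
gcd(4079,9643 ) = 1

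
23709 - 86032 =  - 62323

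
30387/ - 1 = -30387/1=- 30387.00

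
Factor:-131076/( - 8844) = 3^1 * 67^(- 1 )*331^1 = 993/67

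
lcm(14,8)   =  56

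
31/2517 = 31/2517 = 0.01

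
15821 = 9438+6383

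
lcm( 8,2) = 8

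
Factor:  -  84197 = - 269^1 * 313^1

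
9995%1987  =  60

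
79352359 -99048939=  -19696580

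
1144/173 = 1144/173 = 6.61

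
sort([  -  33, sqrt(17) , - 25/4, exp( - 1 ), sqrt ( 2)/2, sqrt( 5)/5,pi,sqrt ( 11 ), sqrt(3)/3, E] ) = [-33, - 25/4,exp(-1)  ,  sqrt( 5 ) /5, sqrt( 3 ) /3,  sqrt( 2 ) /2,E  ,  pi,sqrt(11),sqrt(17 ) ] 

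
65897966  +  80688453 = 146586419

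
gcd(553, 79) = 79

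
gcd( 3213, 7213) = 1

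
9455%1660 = 1155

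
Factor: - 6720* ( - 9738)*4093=2^7*3^3*5^1*7^1*541^1*4093^1 = 267843300480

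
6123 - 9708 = - 3585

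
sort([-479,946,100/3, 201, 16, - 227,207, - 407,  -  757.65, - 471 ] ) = [ - 757.65,- 479, -471, - 407, - 227, 16,  100/3, 201, 207,946]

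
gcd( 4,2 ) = 2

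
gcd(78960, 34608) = 336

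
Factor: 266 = 2^1*7^1*19^1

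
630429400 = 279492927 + 350936473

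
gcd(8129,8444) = 1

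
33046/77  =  33046/77 =429.17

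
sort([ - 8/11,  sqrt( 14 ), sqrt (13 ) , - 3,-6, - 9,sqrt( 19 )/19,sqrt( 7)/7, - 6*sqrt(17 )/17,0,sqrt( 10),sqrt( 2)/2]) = [ - 9, - 6, - 3, - 6*sqrt( 17 )/17, - 8/11,0, sqrt( 19 )/19, sqrt (7) /7,sqrt (2 )/2,sqrt(10),sqrt ( 13),  sqrt ( 14 )] 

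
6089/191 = 6089/191 = 31.88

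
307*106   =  32542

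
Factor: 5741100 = 2^2*3^2*5^2* 6379^1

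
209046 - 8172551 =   -  7963505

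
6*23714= 142284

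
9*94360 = 849240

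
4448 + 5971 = 10419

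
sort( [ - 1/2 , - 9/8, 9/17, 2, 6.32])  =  [ - 9/8, - 1/2,9/17, 2, 6.32]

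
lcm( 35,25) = 175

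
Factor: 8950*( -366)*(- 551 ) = 2^2*3^1*5^2*19^1*29^1*61^1*179^1 = 1804910700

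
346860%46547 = 21031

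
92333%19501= 14329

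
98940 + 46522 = 145462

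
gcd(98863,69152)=1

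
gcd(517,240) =1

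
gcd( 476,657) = 1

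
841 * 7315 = 6151915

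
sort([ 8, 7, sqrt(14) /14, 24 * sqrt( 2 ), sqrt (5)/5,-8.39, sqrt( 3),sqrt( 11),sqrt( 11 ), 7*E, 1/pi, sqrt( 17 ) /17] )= [- 8.39,sqrt(17) /17, sqrt( 14 )/14, 1/pi, sqrt( 5 )/5  ,  sqrt (3), sqrt(11 ), sqrt(11), 7,8,7*E, 24 * sqrt( 2)]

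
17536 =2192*8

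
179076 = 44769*4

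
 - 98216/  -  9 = 98216/9 = 10912.89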